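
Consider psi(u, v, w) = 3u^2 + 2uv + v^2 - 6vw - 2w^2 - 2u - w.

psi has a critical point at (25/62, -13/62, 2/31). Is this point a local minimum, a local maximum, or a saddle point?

saddle point

The Hessian is constant: H = [[6, 2, 0], [2, 2, -6], [0, -6, -4]].
Leading principal minors: Δ₁ = 6, Δ₂ = 8, Δ₃ = -248.
The minors fit neither the all-positive nor the alternating-sign pattern, so H is indefinite: a saddle point.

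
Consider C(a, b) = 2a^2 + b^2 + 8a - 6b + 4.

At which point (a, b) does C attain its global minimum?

(-2, 3)

C(a,b) separates as P(a) + Q(b) + 4, so its minimum is min P + min Q + 4.
P'(a) = 4a + 8 vanishes at a ∈ {-2}; Q'(b) = 2b - 6 vanishes at b ∈ {3}.
Local minima of P (where P''>0): P(-2)=-8. Local minima of Q: Q(3)=-9.
So the global minimum of C is P(-2) + Q(3) + 4 = -8 − 9 + 4 = -13, attained at (-2, 3).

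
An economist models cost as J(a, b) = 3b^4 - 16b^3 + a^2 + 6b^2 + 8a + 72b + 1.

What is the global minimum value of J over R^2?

J(a,b) separates as P(a) + Q(b) + 1, so its minimum is min P + min Q + 1.
P'(a) = 2a + 8 vanishes at a ∈ {-4}; Q'(b) = 12(b - 3)(b - 2)(b + 1) vanishes at b ∈ {-1, 2, 3}.
Local minima of P (where P''>0): P(-4)=-16. Local minima of Q: Q(-1)=-47, Q(3)=81.
So the global minimum of J is P(-4) + Q(-1) + 1 = -16 − 47 + 1 = -62, attained at (-4, -1).

-62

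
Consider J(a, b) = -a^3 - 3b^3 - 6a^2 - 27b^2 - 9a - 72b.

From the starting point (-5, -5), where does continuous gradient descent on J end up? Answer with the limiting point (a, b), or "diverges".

(-3, -4)

J is separable, so gradient descent decouples: a follows -∂J/∂a, b follows -∂J/∂b.
∂J/∂a = -3(a + 1)(a + 3); at a=-5 this is -24, so a increases.
∂J/∂b = -9(b + 2)(b + 4); at b=-5 this is -27, so b increases.
a converges to its nearest critical value -3 (a local min of the a-part); b converges to -4. The iterate converges to (-3, -4).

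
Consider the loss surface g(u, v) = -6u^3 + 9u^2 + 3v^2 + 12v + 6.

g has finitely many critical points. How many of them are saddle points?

g separates as a function of u plus a function of v, so ∇g=0 decouples.
∂g/∂u = -18u(u - 1) = 0 at u ∈ {0, 1}; ∂g/∂v = 6(v + 2) = 0 at v ∈ {-2}.
The Hessian is diagonal: diag(g_uu, g_vv). Second derivatives: g_uu(0)=18, g_uu(1)=-18; g_vv(-2)=6.
Saddle points occur where the two diagonal entries have opposite signs: (1, -2). Count: 1.

1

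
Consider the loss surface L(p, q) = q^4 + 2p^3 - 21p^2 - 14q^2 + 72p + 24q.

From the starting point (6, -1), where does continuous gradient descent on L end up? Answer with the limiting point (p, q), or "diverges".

(4, -3)

L is separable, so gradient descent decouples: p follows -∂L/∂p, q follows -∂L/∂q.
∂L/∂p = 6(p - 4)(p - 3); at p=6 this is 36, so p decreases.
∂L/∂q = 4(q - 2)(q - 1)(q + 3); at q=-1 this is 48, so q decreases.
p converges to its nearest critical value 4 (a local min of the p-part); q converges to -3. The iterate converges to (4, -3).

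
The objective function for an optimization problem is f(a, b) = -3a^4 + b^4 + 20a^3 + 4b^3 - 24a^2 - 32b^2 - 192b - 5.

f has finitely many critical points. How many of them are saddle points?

5

f separates as a function of a plus a function of b, so ∇f=0 decouples.
∂f/∂a = -12a(a - 4)(a - 1) = 0 at a ∈ {0, 1, 4}; ∂f/∂b = 4(b - 4)(b + 3)(b + 4) = 0 at b ∈ {-4, -3, 4}.
The Hessian is diagonal: diag(f_aa, f_bb). Second derivatives: f_aa(0)=-48, f_aa(1)=36, f_aa(4)=-144; f_bb(-4)=32, f_bb(-3)=-28, f_bb(4)=224.
Saddle points occur where the two diagonal entries have opposite signs: (0, -4), (0, 4), (1, -3), (4, -4), (4, 4). Count: 5.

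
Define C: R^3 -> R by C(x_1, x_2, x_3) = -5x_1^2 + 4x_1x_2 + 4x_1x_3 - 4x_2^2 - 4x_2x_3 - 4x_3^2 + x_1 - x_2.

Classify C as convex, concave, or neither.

concave

C is quadratic, so its Hessian is the constant matrix H = [[-10, 4, 4], [4, -8, -4], [4, -4, -8]].
Leading principal minors: -10, 64, -352.
Signs alternate −, +, − ⇒ H ≺ 0 ⇒ concave.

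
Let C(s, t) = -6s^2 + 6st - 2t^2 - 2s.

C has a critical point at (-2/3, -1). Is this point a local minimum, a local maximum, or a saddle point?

local maximum

The Hessian of C is constant: H = [[-12, 6], [6, -4]].
det(H) = (-12)·(-4) − 6² = 12.
det(H) > 0 and tr(H) = -16 < 0, so H is negative definite and the point is a local maximum.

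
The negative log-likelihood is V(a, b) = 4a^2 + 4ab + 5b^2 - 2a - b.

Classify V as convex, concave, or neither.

V is quadratic, so its Hessian is the constant matrix H = [[8, 4], [4, 10]].
det(H) = 64, tr(H) = 18.
det(H) > 0 and tr(H) > 0, so H is positive definite everywhere: convex.

convex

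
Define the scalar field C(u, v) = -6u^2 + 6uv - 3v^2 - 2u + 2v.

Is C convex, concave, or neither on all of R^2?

concave

C is quadratic, so its Hessian is the constant matrix H = [[-12, 6], [6, -6]].
det(H) = 36, tr(H) = -18.
det(H) > 0 and tr(H) < 0, so H is negative definite everywhere: concave.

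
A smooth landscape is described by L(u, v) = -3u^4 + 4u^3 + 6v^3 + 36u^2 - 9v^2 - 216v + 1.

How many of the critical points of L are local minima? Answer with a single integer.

L separates as a function of u plus a function of v, so ∇L=0 decouples.
∂L/∂u = -12u(u - 3)(u + 2) = 0 at u ∈ {-2, 0, 3}; ∂L/∂v = 18(v - 4)(v + 3) = 0 at v ∈ {-3, 4}.
The Hessian is diagonal: diag(L_uu, L_vv). Second derivatives: L_uu(-2)=-120, L_uu(0)=72, L_uu(3)=-180; L_vv(-3)=-126, L_vv(4)=126.
Local minima occur where both diagonal entries positive: (0, 4). Count: 1.

1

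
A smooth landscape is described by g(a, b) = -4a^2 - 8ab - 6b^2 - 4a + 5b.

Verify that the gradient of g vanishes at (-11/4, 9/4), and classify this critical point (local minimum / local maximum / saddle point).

∇g = (-8a - 8b - 4, -8a - 12b + 5); substituting (-11/4, 9/4) gives ∇g = (0, 0), so (-11/4, 9/4) is indeed a critical point.
The Hessian of g is constant: H = [[-8, -8], [-8, -12]].
det(H) = (-8)·(-12) − (-8)² = 32.
det(H) > 0 and tr(H) = -20 < 0, so H is negative definite and the point is a local maximum.

local maximum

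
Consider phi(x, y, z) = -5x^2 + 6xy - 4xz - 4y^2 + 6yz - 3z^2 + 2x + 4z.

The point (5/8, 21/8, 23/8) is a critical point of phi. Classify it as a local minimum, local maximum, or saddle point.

The Hessian is constant: H = [[-10, 6, -4], [6, -8, 6], [-4, 6, -6]].
Leading principal minors: Δ₁ = -10, Δ₂ = 44, Δ₃ = -64.
The minors alternate sign starting negative (−, +, −), so H is negative definite: a local maximum.

local maximum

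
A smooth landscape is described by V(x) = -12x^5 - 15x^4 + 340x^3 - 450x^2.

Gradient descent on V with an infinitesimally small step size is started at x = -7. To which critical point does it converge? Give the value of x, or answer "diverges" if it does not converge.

-5

V'(x) = -60x(x - 3)(x - 1)(x + 5), so V'(-7) = -67200.
Gradient descent moves in the -V' direction, i.e. x is increasing.
The nearest critical point in that direction is x = -5, where V'' = 14400 > 0 (a local minimum). The iterate converges there.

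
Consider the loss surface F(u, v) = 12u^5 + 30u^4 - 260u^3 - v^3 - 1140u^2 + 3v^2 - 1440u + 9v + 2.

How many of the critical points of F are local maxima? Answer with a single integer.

F separates as a function of u plus a function of v, so ∇F=0 decouples.
∂F/∂u = 60(u - 4)(u + 1)(u + 2)(u + 3) = 0 at u ∈ {-3, -2, -1, 4}; ∂F/∂v = -3(v - 3)(v + 1) = 0 at v ∈ {-1, 3}.
The Hessian is diagonal: diag(F_uu, F_vv). Second derivatives: F_uu(-3)=-840, F_uu(-2)=360, F_uu(-1)=-600, F_uu(4)=12600; F_vv(-1)=12, F_vv(3)=-12.
Local maxima occur where both diagonal entries negative: (-3, 3), (-1, 3). Count: 2.

2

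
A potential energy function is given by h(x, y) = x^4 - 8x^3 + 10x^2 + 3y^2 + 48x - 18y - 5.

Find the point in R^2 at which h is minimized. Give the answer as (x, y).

h(x,y) separates as P(x) + Q(y) − 5, so its minimum is min P + min Q − 5.
P'(x) = 4(x - 4)(x - 3)(x + 1) vanishes at x ∈ {-1, 3, 4}; Q'(y) = 6y - 18 vanishes at y ∈ {3}.
Local minima of P (where P''>0): P(-1)=-29, P(4)=96. Local minima of Q: Q(3)=-27.
So the global minimum of h is P(-1) + Q(3) − 5 = -29 − 27 − 5 = -61, attained at (-1, 3).

(-1, 3)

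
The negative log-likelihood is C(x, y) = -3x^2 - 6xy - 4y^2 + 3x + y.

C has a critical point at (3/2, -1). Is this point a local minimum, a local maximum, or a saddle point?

local maximum

The Hessian of C is constant: H = [[-6, -6], [-6, -8]].
det(H) = (-6)·(-8) − (-6)² = 12.
det(H) > 0 and tr(H) = -14 < 0, so H is negative definite and the point is a local maximum.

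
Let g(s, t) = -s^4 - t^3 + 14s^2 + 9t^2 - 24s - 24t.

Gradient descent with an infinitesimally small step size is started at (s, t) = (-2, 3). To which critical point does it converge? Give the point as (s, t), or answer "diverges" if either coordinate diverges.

(1, 2)

g is separable, so gradient descent decouples: s follows -∂g/∂s, t follows -∂g/∂t.
∂g/∂s = -4(s - 2)(s - 1)(s + 3); at s=-2 this is -48, so s increases.
∂g/∂t = -3(t - 4)(t - 2); at t=3 this is 3, so t decreases.
s converges to its nearest critical value 1 (a local min of the s-part); t converges to 2. The iterate converges to (1, 2).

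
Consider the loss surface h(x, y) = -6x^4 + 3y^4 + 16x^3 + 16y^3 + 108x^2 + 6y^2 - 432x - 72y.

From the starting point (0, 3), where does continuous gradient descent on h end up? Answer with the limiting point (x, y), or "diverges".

h is separable, so gradient descent decouples: x follows -∂h/∂x, y follows -∂h/∂y.
∂h/∂x = -24(x - 3)(x - 2)(x + 3); at x=0 this is -432, so x increases.
∂h/∂y = 12(y - 1)(y + 2)(y + 3); at y=3 this is 720, so y decreases.
x converges to its nearest critical value 2 (a local min of the x-part); y converges to 1. The iterate converges to (2, 1).

(2, 1)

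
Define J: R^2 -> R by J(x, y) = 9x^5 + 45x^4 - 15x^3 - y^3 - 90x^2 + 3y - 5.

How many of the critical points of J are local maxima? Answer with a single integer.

J separates as a function of x plus a function of y, so ∇J=0 decouples.
∂J/∂x = 45x(x - 1)(x + 1)(x + 4) = 0 at x ∈ {-4, -1, 0, 1}; ∂J/∂y = -3(y - 1)(y + 1) = 0 at y ∈ {-1, 1}.
The Hessian is diagonal: diag(J_xx, J_yy). Second derivatives: J_xx(-4)=-2700, J_xx(-1)=270, J_xx(0)=-180, J_xx(1)=450; J_yy(-1)=6, J_yy(1)=-6.
Local maxima occur where both diagonal entries negative: (-4, 1), (0, 1). Count: 2.

2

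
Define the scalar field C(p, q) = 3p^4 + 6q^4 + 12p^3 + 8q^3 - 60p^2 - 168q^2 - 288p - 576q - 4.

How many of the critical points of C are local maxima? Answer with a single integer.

C separates as a function of p plus a function of q, so ∇C=0 decouples.
∂C/∂p = 12(p - 3)(p + 2)(p + 4) = 0 at p ∈ {-4, -2, 3}; ∂C/∂q = 24(q - 4)(q + 2)(q + 3) = 0 at q ∈ {-3, -2, 4}.
The Hessian is diagonal: diag(C_pp, C_qq). Second derivatives: C_pp(-4)=168, C_pp(-2)=-120, C_pp(3)=420; C_qq(-3)=168, C_qq(-2)=-144, C_qq(4)=1008.
Local maxima occur where both diagonal entries negative: (-2, -2). Count: 1.

1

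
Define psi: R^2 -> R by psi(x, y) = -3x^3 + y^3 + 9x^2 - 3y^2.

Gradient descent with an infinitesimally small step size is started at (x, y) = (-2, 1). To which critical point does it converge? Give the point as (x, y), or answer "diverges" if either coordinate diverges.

(0, 2)

psi is separable, so gradient descent decouples: x follows -∂psi/∂x, y follows -∂psi/∂y.
∂psi/∂x = -9x(x - 2); at x=-2 this is -72, so x increases.
∂psi/∂y = 3y(y - 2); at y=1 this is -3, so y increases.
x converges to its nearest critical value 0 (a local min of the x-part); y converges to 2. The iterate converges to (0, 2).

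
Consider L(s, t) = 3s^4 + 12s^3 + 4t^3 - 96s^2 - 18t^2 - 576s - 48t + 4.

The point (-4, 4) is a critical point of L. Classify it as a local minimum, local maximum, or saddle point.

local minimum

The mixed partial ∂²L/∂s∂t is 0, so the Hessian at any point is diag(L_ss, L_tt) = diag(12(3s^2 + 6s - 16), 12(2t - 3)).
At (-4, 4): H = diag(96, 60).
Both eigenvalues are positive, so H is positive definite: a local minimum.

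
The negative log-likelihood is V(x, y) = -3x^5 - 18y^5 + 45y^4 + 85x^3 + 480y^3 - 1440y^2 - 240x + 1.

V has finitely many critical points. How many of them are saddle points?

V separates as a function of x plus a function of y, so ∇V=0 decouples.
∂V/∂x = -15(x - 4)(x - 1)(x + 1)(x + 4) = 0 at x ∈ {-4, -1, 1, 4}; ∂V/∂y = -90y(y - 4)(y - 2)(y + 4) = 0 at y ∈ {-4, 0, 2, 4}.
The Hessian is diagonal: diag(V_xx, V_yy). Second derivatives: V_xx(-4)=1800, V_xx(-1)=-450, V_xx(1)=450, V_xx(4)=-1800; V_yy(-4)=17280, V_yy(0)=-2880, V_yy(2)=2160, V_yy(4)=-5760.
Saddle points occur where the two diagonal entries have opposite signs: (-4, 0), (-4, 4), (-1, -4), (-1, 2), (1, 0), (1, 4), (4, -4), (4, 2). Count: 8.

8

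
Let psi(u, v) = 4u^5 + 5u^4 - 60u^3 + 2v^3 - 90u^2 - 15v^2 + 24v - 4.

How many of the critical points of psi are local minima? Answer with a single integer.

psi separates as a function of u plus a function of v, so ∇psi=0 decouples.
∂psi/∂u = 20u(u - 3)(u + 1)(u + 3) = 0 at u ∈ {-3, -1, 0, 3}; ∂psi/∂v = 6(v - 4)(v - 1) = 0 at v ∈ {1, 4}.
The Hessian is diagonal: diag(psi_uu, psi_vv). Second derivatives: psi_uu(-3)=-720, psi_uu(-1)=160, psi_uu(0)=-180, psi_uu(3)=1440; psi_vv(1)=-18, psi_vv(4)=18.
Local minima occur where both diagonal entries positive: (-1, 4), (3, 4). Count: 2.

2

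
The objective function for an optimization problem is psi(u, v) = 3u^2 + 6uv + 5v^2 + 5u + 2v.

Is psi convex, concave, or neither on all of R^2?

psi is quadratic, so its Hessian is the constant matrix H = [[6, 6], [6, 10]].
det(H) = 24, tr(H) = 16.
det(H) > 0 and tr(H) > 0, so H is positive definite everywhere: convex.

convex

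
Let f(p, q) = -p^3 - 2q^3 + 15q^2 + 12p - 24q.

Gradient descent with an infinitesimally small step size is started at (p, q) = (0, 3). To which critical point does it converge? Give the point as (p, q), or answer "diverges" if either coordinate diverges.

(-2, 1)

f is separable, so gradient descent decouples: p follows -∂f/∂p, q follows -∂f/∂q.
∂f/∂p = -3(p - 2)(p + 2); at p=0 this is 12, so p decreases.
∂f/∂q = -6(q - 4)(q - 1); at q=3 this is 12, so q decreases.
p converges to its nearest critical value -2 (a local min of the p-part); q converges to 1. The iterate converges to (-2, 1).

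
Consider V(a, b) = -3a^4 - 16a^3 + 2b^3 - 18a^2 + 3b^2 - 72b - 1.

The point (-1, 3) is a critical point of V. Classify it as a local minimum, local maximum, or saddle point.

local minimum

The mixed partial ∂²V/∂a∂b is 0, so the Hessian at any point is diag(V_aa, V_bb) = diag(-12(3a^2 + 8a + 3), 6(2b + 1)).
At (-1, 3): H = diag(24, 42).
Both eigenvalues are positive, so H is positive definite: a local minimum.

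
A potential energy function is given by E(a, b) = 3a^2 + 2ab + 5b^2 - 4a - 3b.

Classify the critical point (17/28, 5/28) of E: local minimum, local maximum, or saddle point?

local minimum

The Hessian of E is constant: H = [[6, 2], [2, 10]].
det(H) = 6·10 − 2² = 56.
det(H) > 0 and tr(H) = 16 > 0, so H is positive definite and the point is a local minimum.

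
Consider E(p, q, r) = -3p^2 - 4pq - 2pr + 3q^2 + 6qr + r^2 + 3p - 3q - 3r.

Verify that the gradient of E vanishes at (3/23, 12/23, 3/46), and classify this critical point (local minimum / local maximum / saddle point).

saddle point

∇E = (-6p - 4q - 2r + 3, -4p + 6q + 6r - 3, -2p + 6q + 2r - 3); substituting (3/23, 12/23, 3/46) gives ∇E = (0, 0, 0), so (3/23, 12/23, 3/46) is indeed a critical point.
The Hessian is constant: H = [[-6, -4, -2], [-4, 6, 6], [-2, 6, 2]].
Leading principal minors: Δ₁ = -6, Δ₂ = -52, Δ₃ = 184.
The minors fit neither the all-positive nor the alternating-sign pattern, so H is indefinite: a saddle point.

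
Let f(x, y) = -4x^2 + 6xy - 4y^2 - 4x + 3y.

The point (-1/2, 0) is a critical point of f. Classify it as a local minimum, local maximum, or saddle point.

The Hessian of f is constant: H = [[-8, 6], [6, -8]].
det(H) = (-8)·(-8) − 6² = 28.
det(H) > 0 and tr(H) = -16 < 0, so H is negative definite and the point is a local maximum.

local maximum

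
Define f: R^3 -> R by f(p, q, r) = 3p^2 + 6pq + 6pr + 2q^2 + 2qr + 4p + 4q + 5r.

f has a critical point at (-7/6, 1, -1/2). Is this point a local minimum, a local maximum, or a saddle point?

saddle point

The Hessian is constant: H = [[6, 6, 6], [6, 4, 2], [6, 2, 0]].
Leading principal minors: Δ₁ = 6, Δ₂ = -12, Δ₃ = -24.
The minors fit neither the all-positive nor the alternating-sign pattern, so H is indefinite: a saddle point.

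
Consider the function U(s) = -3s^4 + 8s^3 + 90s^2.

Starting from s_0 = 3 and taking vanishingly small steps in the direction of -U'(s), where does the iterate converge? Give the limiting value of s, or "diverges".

U'(s) = -12s(s - 5)(s + 3), so U'(3) = 432.
Gradient descent moves in the -U' direction, i.e. s is decreasing.
The nearest critical point in that direction is s = 0, where U'' = 180 > 0 (a local minimum). The iterate converges there.

0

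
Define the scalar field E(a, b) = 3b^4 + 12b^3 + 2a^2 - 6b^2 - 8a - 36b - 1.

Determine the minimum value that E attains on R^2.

-36

E(a,b) separates as P(a) + Q(b) − 1, so its minimum is min P + min Q − 1.
P'(a) = 4a - 8 vanishes at a ∈ {2}; Q'(b) = 12(b - 1)(b + 1)(b + 3) vanishes at b ∈ {-3, -1, 1}.
Local minima of P (where P''>0): P(2)=-8. Local minima of Q: Q(-3)=-27, Q(1)=-27.
So the global minimum of E is P(2) + Q(-3) − 1 = -8 − 27 − 1 = -36, attained at (2, -3).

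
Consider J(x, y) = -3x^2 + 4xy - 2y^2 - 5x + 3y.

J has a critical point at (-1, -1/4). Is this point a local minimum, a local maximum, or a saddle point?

The Hessian of J is constant: H = [[-6, 4], [4, -4]].
det(H) = (-6)·(-4) − 4² = 8.
det(H) > 0 and tr(H) = -10 < 0, so H is negative definite and the point is a local maximum.

local maximum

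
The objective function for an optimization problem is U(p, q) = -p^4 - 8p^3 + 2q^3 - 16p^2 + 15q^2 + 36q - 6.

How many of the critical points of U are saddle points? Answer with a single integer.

3

U separates as a function of p plus a function of q, so ∇U=0 decouples.
∂U/∂p = -4p(p + 2)(p + 4) = 0 at p ∈ {-4, -2, 0}; ∂U/∂q = 6(q + 2)(q + 3) = 0 at q ∈ {-3, -2}.
The Hessian is diagonal: diag(U_pp, U_qq). Second derivatives: U_pp(-4)=-32, U_pp(-2)=16, U_pp(0)=-32; U_qq(-3)=-6, U_qq(-2)=6.
Saddle points occur where the two diagonal entries have opposite signs: (-4, -2), (-2, -3), (0, -2). Count: 3.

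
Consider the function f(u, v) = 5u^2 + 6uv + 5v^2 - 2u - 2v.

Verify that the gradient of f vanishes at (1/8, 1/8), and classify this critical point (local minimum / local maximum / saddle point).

∇f = (10u + 6v - 2, 6u + 10v - 2); substituting (1/8, 1/8) gives ∇f = (0, 0), so (1/8, 1/8) is indeed a critical point.
The Hessian of f is constant: H = [[10, 6], [6, 10]].
det(H) = 10·10 − 6² = 64.
det(H) > 0 and tr(H) = 20 > 0, so H is positive definite and the point is a local minimum.

local minimum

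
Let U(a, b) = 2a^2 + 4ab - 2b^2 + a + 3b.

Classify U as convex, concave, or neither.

neither

U is quadratic, so its Hessian is the constant matrix H = [[4, 4], [4, -4]].
det(H) = -32, tr(H) = 0.
det(H) < 0, so H is indefinite: neither convex nor concave.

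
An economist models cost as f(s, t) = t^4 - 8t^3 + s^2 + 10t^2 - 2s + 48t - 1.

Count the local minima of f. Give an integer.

f separates as a function of s plus a function of t, so ∇f=0 decouples.
∂f/∂s = 2(s - 1) = 0 at s ∈ {1}; ∂f/∂t = 4(t - 4)(t - 3)(t + 1) = 0 at t ∈ {-1, 3, 4}.
The Hessian is diagonal: diag(f_ss, f_tt). Second derivatives: f_ss(1)=2; f_tt(-1)=80, f_tt(3)=-16, f_tt(4)=20.
Local minima occur where both diagonal entries positive: (1, -1), (1, 4). Count: 2.

2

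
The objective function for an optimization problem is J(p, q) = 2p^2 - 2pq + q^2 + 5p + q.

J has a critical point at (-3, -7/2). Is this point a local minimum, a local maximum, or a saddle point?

The Hessian of J is constant: H = [[4, -2], [-2, 2]].
det(H) = 4·2 − (-2)² = 4.
det(H) > 0 and tr(H) = 6 > 0, so H is positive definite and the point is a local minimum.

local minimum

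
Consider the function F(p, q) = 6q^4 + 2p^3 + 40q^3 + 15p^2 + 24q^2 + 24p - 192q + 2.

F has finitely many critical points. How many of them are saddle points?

3

F separates as a function of p plus a function of q, so ∇F=0 decouples.
∂F/∂p = 6(p + 1)(p + 4) = 0 at p ∈ {-4, -1}; ∂F/∂q = 24(q - 1)(q + 2)(q + 4) = 0 at q ∈ {-4, -2, 1}.
The Hessian is diagonal: diag(F_pp, F_qq). Second derivatives: F_pp(-4)=-18, F_pp(-1)=18; F_qq(-4)=240, F_qq(-2)=-144, F_qq(1)=360.
Saddle points occur where the two diagonal entries have opposite signs: (-4, -4), (-4, 1), (-1, -2). Count: 3.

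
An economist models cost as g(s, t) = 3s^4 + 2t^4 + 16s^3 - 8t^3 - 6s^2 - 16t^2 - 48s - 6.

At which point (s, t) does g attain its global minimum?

(-4, 4)

g(s,t) separates as P(s) + Q(t) − 6, so its minimum is min P + min Q − 6.
P'(s) = 12(s - 1)(s + 1)(s + 4) vanishes at s ∈ {-4, -1, 1}; Q'(t) = 8t(t - 4)(t + 1) vanishes at t ∈ {-1, 0, 4}.
Local minima of P (where P''>0): P(-4)=-160, P(1)=-35. Local minima of Q: Q(-1)=-6, Q(4)=-256.
So the global minimum of g is P(-4) + Q(4) − 6 = -160 − 256 − 6 = -422, attained at (-4, 4).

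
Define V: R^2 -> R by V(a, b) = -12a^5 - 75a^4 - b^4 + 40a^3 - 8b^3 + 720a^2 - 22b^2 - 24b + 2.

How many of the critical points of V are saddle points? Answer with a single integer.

6

V separates as a function of a plus a function of b, so ∇V=0 decouples.
∂V/∂a = -60a(a - 2)(a + 3)(a + 4) = 0 at a ∈ {-4, -3, 0, 2}; ∂V/∂b = -4(b + 1)(b + 2)(b + 3) = 0 at b ∈ {-3, -2, -1}.
The Hessian is diagonal: diag(V_aa, V_bb). Second derivatives: V_aa(-4)=1440, V_aa(-3)=-900, V_aa(0)=1440, V_aa(2)=-3600; V_bb(-3)=-8, V_bb(-2)=4, V_bb(-1)=-8.
Saddle points occur where the two diagonal entries have opposite signs: (-4, -3), (-4, -1), (-3, -2), (0, -3), (0, -1), (2, -2). Count: 6.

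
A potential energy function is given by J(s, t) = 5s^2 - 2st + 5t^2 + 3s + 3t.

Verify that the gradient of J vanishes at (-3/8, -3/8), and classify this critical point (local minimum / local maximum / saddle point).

∇J = (10s - 2t + 3, -2s + 10t + 3); substituting (-3/8, -3/8) gives ∇J = (0, 0), so (-3/8, -3/8) is indeed a critical point.
The Hessian of J is constant: H = [[10, -2], [-2, 10]].
det(H) = 10·10 − (-2)² = 96.
det(H) > 0 and tr(H) = 20 > 0, so H is positive definite and the point is a local minimum.

local minimum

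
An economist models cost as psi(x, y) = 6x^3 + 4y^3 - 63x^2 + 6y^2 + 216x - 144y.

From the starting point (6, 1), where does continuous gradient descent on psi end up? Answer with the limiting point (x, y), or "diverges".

(4, 3)

psi is separable, so gradient descent decouples: x follows -∂psi/∂x, y follows -∂psi/∂y.
∂psi/∂x = 18(x - 4)(x - 3); at x=6 this is 108, so x decreases.
∂psi/∂y = 12(y - 3)(y + 4); at y=1 this is -120, so y increases.
x converges to its nearest critical value 4 (a local min of the x-part); y converges to 3. The iterate converges to (4, 3).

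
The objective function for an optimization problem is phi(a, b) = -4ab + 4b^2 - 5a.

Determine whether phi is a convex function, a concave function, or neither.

neither

phi is quadratic, so its Hessian is the constant matrix H = [[0, -4], [-4, 8]].
det(H) = -16, tr(H) = 8.
det(H) < 0, so H is indefinite: neither convex nor concave.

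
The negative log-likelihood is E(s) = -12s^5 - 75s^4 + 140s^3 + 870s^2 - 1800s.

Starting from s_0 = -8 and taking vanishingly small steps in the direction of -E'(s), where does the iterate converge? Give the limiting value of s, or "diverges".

-5

E'(s) = -60(s - 2)(s - 1)(s + 3)(s + 5), so E'(-8) = -81000.
Gradient descent moves in the -E' direction, i.e. s is increasing.
The nearest critical point in that direction is s = -5, where E'' = 5040 > 0 (a local minimum). The iterate converges there.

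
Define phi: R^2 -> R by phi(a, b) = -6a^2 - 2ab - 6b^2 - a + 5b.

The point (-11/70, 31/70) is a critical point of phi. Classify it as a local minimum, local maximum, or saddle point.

The Hessian of phi is constant: H = [[-12, -2], [-2, -12]].
det(H) = (-12)·(-12) − (-2)² = 140.
det(H) > 0 and tr(H) = -24 < 0, so H is negative definite and the point is a local maximum.

local maximum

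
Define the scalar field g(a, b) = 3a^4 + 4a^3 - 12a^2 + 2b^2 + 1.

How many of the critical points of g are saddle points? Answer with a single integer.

1

g separates as a function of a plus a function of b, so ∇g=0 decouples.
∂g/∂a = 12a(a - 1)(a + 2) = 0 at a ∈ {-2, 0, 1}; ∂g/∂b = 4b = 0 at b ∈ {0}.
The Hessian is diagonal: diag(g_aa, g_bb). Second derivatives: g_aa(-2)=72, g_aa(0)=-24, g_aa(1)=36; g_bb(0)=4.
Saddle points occur where the two diagonal entries have opposite signs: (0, 0). Count: 1.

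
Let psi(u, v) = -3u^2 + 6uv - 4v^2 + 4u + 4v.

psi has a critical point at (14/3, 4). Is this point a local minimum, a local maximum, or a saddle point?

local maximum

The Hessian of psi is constant: H = [[-6, 6], [6, -8]].
det(H) = (-6)·(-8) − 6² = 12.
det(H) > 0 and tr(H) = -14 < 0, so H is negative definite and the point is a local maximum.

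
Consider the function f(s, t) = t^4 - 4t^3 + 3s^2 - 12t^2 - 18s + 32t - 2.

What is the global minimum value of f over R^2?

-93

f(s,t) separates as P(s) + Q(t) − 2, so its minimum is min P + min Q − 2.
P'(s) = 6s - 18 vanishes at s ∈ {3}; Q'(t) = 4(t - 4)(t - 1)(t + 2) vanishes at t ∈ {-2, 1, 4}.
Local minima of P (where P''>0): P(3)=-27. Local minima of Q: Q(-2)=-64, Q(4)=-64.
So the global minimum of f is P(3) + Q(-2) − 2 = -27 − 64 − 2 = -93, attained at (3, -2).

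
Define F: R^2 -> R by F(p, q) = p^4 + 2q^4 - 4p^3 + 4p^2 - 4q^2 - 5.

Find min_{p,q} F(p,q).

F(p,q) separates as A(p) + B(q) − 5, so its minimum is min A + min B − 5.
A'(p) = 4p(p - 2)(p - 1) vanishes at p ∈ {0, 1, 2}; B'(q) = 8q(q - 1)(q + 1) vanishes at q ∈ {-1, 0, 1}.
Local minima of A (where A''>0): A(0)=0, A(2)=0. Local minima of B: B(-1)=-2, B(1)=-2.
So the global minimum of F is A(0) + B(-1) − 5 = 0 − 2 − 5 = -7, attained at (0, -1).

-7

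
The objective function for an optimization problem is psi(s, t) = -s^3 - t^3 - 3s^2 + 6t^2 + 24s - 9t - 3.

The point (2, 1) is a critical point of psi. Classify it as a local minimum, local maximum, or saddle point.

saddle point

The mixed partial ∂²psi/∂s∂t is 0, so the Hessian at any point is diag(psi_ss, psi_tt) = diag(-6(s + 1), 6(-t + 2)).
At (2, 1): H = diag(-18, 6).
The eigenvalues have opposite signs, so H is indefinite: a saddle point.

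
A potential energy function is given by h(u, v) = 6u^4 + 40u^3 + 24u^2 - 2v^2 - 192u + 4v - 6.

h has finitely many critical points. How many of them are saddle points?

h separates as a function of u plus a function of v, so ∇h=0 decouples.
∂h/∂u = 24(u - 1)(u + 2)(u + 4) = 0 at u ∈ {-4, -2, 1}; ∂h/∂v = -4(v - 1) = 0 at v ∈ {1}.
The Hessian is diagonal: diag(h_uu, h_vv). Second derivatives: h_uu(-4)=240, h_uu(-2)=-144, h_uu(1)=360; h_vv(1)=-4.
Saddle points occur where the two diagonal entries have opposite signs: (-4, 1), (1, 1). Count: 2.

2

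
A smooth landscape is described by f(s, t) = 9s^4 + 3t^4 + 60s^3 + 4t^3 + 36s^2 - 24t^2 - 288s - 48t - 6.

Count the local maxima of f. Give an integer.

f separates as a function of s plus a function of t, so ∇f=0 decouples.
∂f/∂s = 36(s - 1)(s + 2)(s + 4) = 0 at s ∈ {-4, -2, 1}; ∂f/∂t = 12(t - 2)(t + 1)(t + 2) = 0 at t ∈ {-2, -1, 2}.
The Hessian is diagonal: diag(f_ss, f_tt). Second derivatives: f_ss(-4)=360, f_ss(-2)=-216, f_ss(1)=540; f_tt(-2)=48, f_tt(-1)=-36, f_tt(2)=144.
Local maxima occur where both diagonal entries negative: (-2, -1). Count: 1.

1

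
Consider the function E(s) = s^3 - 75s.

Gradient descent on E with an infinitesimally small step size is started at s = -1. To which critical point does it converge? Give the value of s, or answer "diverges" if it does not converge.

E'(s) = 3(s - 5)(s + 5), so E'(-1) = -72.
Gradient descent moves in the -E' direction, i.e. s is increasing.
The nearest critical point in that direction is s = 5, where E'' = 30 > 0 (a local minimum). The iterate converges there.

5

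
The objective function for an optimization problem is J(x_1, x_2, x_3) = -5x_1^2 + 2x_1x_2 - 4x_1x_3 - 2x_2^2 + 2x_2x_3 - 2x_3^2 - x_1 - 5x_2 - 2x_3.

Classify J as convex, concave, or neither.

concave

J is quadratic, so its Hessian is the constant matrix H = [[-10, 2, -4], [2, -4, 2], [-4, 2, -4]].
Leading principal minors: -10, 36, -72.
Signs alternate −, +, − ⇒ H ≺ 0 ⇒ concave.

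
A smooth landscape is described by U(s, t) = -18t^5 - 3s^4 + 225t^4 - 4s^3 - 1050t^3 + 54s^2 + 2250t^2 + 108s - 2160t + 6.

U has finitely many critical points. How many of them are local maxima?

U separates as a function of s plus a function of t, so ∇U=0 decouples.
∂U/∂s = -12(s - 3)(s + 1)(s + 3) = 0 at s ∈ {-3, -1, 3}; ∂U/∂t = -90(t - 4)(t - 3)(t - 2)(t - 1) = 0 at t ∈ {1, 2, 3, 4}.
The Hessian is diagonal: diag(U_ss, U_tt). Second derivatives: U_ss(-3)=-144, U_ss(-1)=96, U_ss(3)=-288; U_tt(1)=540, U_tt(2)=-180, U_tt(3)=180, U_tt(4)=-540.
Local maxima occur where both diagonal entries negative: (-3, 2), (-3, 4), (3, 2), (3, 4). Count: 4.

4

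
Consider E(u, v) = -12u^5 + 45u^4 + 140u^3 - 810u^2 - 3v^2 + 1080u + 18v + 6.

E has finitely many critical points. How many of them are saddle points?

2

E separates as a function of u plus a function of v, so ∇E=0 decouples.
∂E/∂u = -60(u - 3)(u - 2)(u - 1)(u + 3) = 0 at u ∈ {-3, 1, 2, 3}; ∂E/∂v = -6(v - 3) = 0 at v ∈ {3}.
The Hessian is diagonal: diag(E_uu, E_vv). Second derivatives: E_uu(-3)=7200, E_uu(1)=-480, E_uu(2)=300, E_uu(3)=-720; E_vv(3)=-6.
Saddle points occur where the two diagonal entries have opposite signs: (-3, 3), (2, 3). Count: 2.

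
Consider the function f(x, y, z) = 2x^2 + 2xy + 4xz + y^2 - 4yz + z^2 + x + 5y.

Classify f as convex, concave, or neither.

neither

f is quadratic, so its Hessian is the constant matrix H = [[4, 2, 4], [2, 2, -4], [4, -4, 2]].
Leading principal minors: 4, 4, -152.
Neither pattern holds ⇒ H is indefinite ⇒ neither convex nor concave.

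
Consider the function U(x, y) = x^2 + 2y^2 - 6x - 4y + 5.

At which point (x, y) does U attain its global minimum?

U(x,y) separates as P(x) + Q(y) + 5, so its minimum is min P + min Q + 5.
P'(x) = 2x - 6 vanishes at x ∈ {3}; Q'(y) = 4y - 4 vanishes at y ∈ {1}.
Local minima of P (where P''>0): P(3)=-9. Local minima of Q: Q(1)=-2.
So the global minimum of U is P(3) + Q(1) + 5 = -9 − 2 + 5 = -6, attained at (3, 1).

(3, 1)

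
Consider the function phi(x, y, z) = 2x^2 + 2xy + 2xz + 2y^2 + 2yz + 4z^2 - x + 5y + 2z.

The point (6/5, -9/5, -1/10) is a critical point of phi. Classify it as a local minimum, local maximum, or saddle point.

local minimum

The Hessian is constant: H = [[4, 2, 2], [2, 4, 2], [2, 2, 8]].
Leading principal minors: Δ₁ = 4, Δ₂ = 12, Δ₃ = 80.
All leading minors are positive, so H is positive definite: a local minimum.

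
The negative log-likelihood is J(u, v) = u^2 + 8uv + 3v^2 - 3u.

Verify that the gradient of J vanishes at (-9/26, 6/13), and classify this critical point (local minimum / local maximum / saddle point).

saddle point

∇J = (2u + 8v - 3, 8u + 6v); substituting (-9/26, 6/13) gives ∇J = (0, 0), so (-9/26, 6/13) is indeed a critical point.
The Hessian of J is constant: H = [[2, 8], [8, 6]].
det(H) = 2·6 − 8² = -52.
Since det(H) < 0, H is indefinite and the critical point is a saddle point.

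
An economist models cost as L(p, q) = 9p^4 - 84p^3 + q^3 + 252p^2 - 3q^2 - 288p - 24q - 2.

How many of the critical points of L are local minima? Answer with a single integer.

2

L separates as a function of p plus a function of q, so ∇L=0 decouples.
∂L/∂p = 36(p - 4)(p - 2)(p - 1) = 0 at p ∈ {1, 2, 4}; ∂L/∂q = 3(q - 4)(q + 2) = 0 at q ∈ {-2, 4}.
The Hessian is diagonal: diag(L_pp, L_qq). Second derivatives: L_pp(1)=108, L_pp(2)=-72, L_pp(4)=216; L_qq(-2)=-18, L_qq(4)=18.
Local minima occur where both diagonal entries positive: (1, 4), (4, 4). Count: 2.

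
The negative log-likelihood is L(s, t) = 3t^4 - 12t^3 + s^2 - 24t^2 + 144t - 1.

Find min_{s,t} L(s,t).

-241

L(s,t) separates as P(s) + Q(t) − 1, so its minimum is min P + min Q − 1.
P'(s) = 2s vanishes at s ∈ {0}; Q'(t) = 12(t - 3)(t - 2)(t + 2) vanishes at t ∈ {-2, 2, 3}.
Local minima of P (where P''>0): P(0)=0. Local minima of Q: Q(-2)=-240, Q(3)=135.
So the global minimum of L is P(0) + Q(-2) − 1 = 0 − 240 − 1 = -241, attained at (0, -2).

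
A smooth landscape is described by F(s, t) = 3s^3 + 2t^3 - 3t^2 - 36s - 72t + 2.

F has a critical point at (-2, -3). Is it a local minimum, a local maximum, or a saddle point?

local maximum

The mixed partial ∂²F/∂s∂t is 0, so the Hessian at any point is diag(F_ss, F_tt) = diag(18s, 6(2t - 1)).
At (-2, -3): H = diag(-36, -42).
Both eigenvalues are negative, so H is negative definite: a local maximum.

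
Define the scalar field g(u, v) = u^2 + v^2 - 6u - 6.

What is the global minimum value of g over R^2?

-15

g(u,v) separates as P(u) + Q(v) − 6, so its minimum is min P + min Q − 6.
P'(u) = 2u - 6 vanishes at u ∈ {3}; Q'(v) = 2v vanishes at v ∈ {0}.
Local minima of P (where P''>0): P(3)=-9. Local minima of Q: Q(0)=0.
So the global minimum of g is P(3) + Q(0) − 6 = -9 + 0 − 6 = -15, attained at (3, 0).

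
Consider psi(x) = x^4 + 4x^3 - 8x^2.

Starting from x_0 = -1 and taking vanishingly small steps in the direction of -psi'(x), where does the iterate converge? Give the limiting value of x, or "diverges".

psi'(x) = 4x(x - 1)(x + 4), so psi'(-1) = 24.
Gradient descent moves in the -psi' direction, i.e. x is decreasing.
The nearest critical point in that direction is x = -4, where psi'' = 80 > 0 (a local minimum). The iterate converges there.

-4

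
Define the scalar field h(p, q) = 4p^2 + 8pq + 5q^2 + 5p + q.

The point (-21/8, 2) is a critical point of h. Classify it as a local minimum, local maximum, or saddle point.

local minimum

The Hessian of h is constant: H = [[8, 8], [8, 10]].
det(H) = 8·10 − 8² = 16.
det(H) > 0 and tr(H) = 18 > 0, so H is positive definite and the point is a local minimum.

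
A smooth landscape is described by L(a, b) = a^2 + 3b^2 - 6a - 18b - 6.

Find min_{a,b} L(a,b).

-42

L(a,b) separates as P(a) + Q(b) − 6, so its minimum is min P + min Q − 6.
P'(a) = 2a - 6 vanishes at a ∈ {3}; Q'(b) = 6b - 18 vanishes at b ∈ {3}.
Local minima of P (where P''>0): P(3)=-9. Local minima of Q: Q(3)=-27.
So the global minimum of L is P(3) + Q(3) − 6 = -9 − 27 − 6 = -42, attained at (3, 3).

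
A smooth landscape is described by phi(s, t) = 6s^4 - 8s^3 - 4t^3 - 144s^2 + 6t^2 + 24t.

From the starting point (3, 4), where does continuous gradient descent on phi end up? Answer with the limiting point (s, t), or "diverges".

phi is separable, so gradient descent decouples: s follows -∂phi/∂s, t follows -∂phi/∂t.
∂phi/∂s = 24s(s - 4)(s + 3); at s=3 this is -432, so s increases.
∂phi/∂t = -12(t - 2)(t + 1); at t=4 this is -120, so t increases.
The t-coordinate has no critical point in that direction and runs off to infinity.

diverges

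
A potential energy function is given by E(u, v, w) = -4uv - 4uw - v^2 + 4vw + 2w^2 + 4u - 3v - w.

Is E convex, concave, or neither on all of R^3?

E is quadratic, so its Hessian is the constant matrix H = [[0, -4, -4], [-4, -2, 4], [-4, 4, 4]].
Leading principal minors: 0, -16, 96.
Neither pattern holds ⇒ H is indefinite ⇒ neither convex nor concave.

neither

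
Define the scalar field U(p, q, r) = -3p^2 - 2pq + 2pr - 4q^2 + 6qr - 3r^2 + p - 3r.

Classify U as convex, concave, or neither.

U is quadratic, so its Hessian is the constant matrix H = [[-6, -2, 2], [-2, -8, 6], [2, 6, -6]].
Leading principal minors: -6, 44, -64.
Signs alternate −, +, − ⇒ H ≺ 0 ⇒ concave.

concave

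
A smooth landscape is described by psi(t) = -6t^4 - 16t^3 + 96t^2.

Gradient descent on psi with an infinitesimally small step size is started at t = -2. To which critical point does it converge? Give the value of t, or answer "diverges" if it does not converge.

psi'(t) = -24t(t - 2)(t + 4), so psi'(-2) = -384.
Gradient descent moves in the -psi' direction, i.e. t is increasing.
The nearest critical point in that direction is t = 0, where psi'' = 192 > 0 (a local minimum). The iterate converges there.

0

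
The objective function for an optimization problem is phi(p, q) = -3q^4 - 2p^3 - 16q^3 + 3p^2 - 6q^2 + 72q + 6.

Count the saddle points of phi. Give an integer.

3

phi separates as a function of p plus a function of q, so ∇phi=0 decouples.
∂phi/∂p = -6p(p - 1) = 0 at p ∈ {0, 1}; ∂phi/∂q = -12(q - 1)(q + 2)(q + 3) = 0 at q ∈ {-3, -2, 1}.
The Hessian is diagonal: diag(phi_pp, phi_qq). Second derivatives: phi_pp(0)=6, phi_pp(1)=-6; phi_qq(-3)=-48, phi_qq(-2)=36, phi_qq(1)=-144.
Saddle points occur where the two diagonal entries have opposite signs: (0, -3), (0, 1), (1, -2). Count: 3.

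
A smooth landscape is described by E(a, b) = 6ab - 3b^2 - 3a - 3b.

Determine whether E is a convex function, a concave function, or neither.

E is quadratic, so its Hessian is the constant matrix H = [[0, 6], [6, -6]].
det(H) = -36, tr(H) = -6.
det(H) < 0, so H is indefinite: neither convex nor concave.

neither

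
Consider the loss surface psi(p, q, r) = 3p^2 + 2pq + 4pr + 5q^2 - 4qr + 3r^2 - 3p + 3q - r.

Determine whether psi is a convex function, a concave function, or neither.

psi is quadratic, so its Hessian is the constant matrix H = [[6, 2, 4], [2, 10, -4], [4, -4, 6]].
Leading principal minors: 6, 56, 16.
All positive ⇒ H ≻ 0 ⇒ convex.

convex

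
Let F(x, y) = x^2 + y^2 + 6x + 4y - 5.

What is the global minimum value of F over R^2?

F(x,y) separates as P(x) + Q(y) − 5, so its minimum is min P + min Q − 5.
P'(x) = 2x + 6 vanishes at x ∈ {-3}; Q'(y) = 2y + 4 vanishes at y ∈ {-2}.
Local minima of P (where P''>0): P(-3)=-9. Local minima of Q: Q(-2)=-4.
So the global minimum of F is P(-3) + Q(-2) − 5 = -9 − 4 − 5 = -18, attained at (-3, -2).

-18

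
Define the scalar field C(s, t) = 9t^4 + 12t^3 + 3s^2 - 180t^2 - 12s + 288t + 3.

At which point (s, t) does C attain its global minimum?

C(s,t) separates as P(s) + Q(t) + 3, so its minimum is min P + min Q + 3.
P'(s) = 6s - 12 vanishes at s ∈ {2}; Q'(t) = 36(t - 2)(t - 1)(t + 4) vanishes at t ∈ {-4, 1, 2}.
Local minima of P (where P''>0): P(2)=-12. Local minima of Q: Q(-4)=-2496, Q(2)=96.
So the global minimum of C is P(2) + Q(-4) + 3 = -12 − 2496 + 3 = -2505, attained at (2, -4).

(2, -4)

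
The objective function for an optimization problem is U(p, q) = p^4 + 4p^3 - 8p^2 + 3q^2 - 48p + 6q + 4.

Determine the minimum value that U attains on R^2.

-79

U(p,q) separates as A(p) + B(q) + 4, so its minimum is min A + min B + 4.
A'(p) = 4(p - 2)(p + 2)(p + 3) vanishes at p ∈ {-3, -2, 2}; B'(q) = 6q + 6 vanishes at q ∈ {-1}.
Local minima of A (where A''>0): A(-3)=45, A(2)=-80. Local minima of B: B(-1)=-3.
So the global minimum of U is A(2) + B(-1) + 4 = -80 − 3 + 4 = -79, attained at (2, -1).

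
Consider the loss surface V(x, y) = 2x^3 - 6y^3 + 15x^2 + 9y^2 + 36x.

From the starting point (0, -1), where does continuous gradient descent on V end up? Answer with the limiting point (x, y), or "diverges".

(-2, 0)

V is separable, so gradient descent decouples: x follows -∂V/∂x, y follows -∂V/∂y.
∂V/∂x = 6(x + 2)(x + 3); at x=0 this is 36, so x decreases.
∂V/∂y = -18y(y - 1); at y=-1 this is -36, so y increases.
x converges to its nearest critical value -2 (a local min of the x-part); y converges to 0. The iterate converges to (-2, 0).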